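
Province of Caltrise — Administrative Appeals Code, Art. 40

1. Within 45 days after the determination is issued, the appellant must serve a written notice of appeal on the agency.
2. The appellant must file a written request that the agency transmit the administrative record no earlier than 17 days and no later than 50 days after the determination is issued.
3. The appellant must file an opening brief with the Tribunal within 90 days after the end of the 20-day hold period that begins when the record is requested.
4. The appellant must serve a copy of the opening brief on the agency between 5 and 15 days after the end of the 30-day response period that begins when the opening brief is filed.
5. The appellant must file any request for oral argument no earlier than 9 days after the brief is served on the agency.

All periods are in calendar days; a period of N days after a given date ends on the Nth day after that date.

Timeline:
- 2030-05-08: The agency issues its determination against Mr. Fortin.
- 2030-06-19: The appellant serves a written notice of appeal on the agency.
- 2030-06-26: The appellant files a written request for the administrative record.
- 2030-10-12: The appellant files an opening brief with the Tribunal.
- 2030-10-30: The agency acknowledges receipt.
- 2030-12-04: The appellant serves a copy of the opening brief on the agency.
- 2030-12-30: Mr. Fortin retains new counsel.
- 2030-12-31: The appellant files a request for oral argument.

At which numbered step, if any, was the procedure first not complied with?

Step 1: 45 days after 2030-05-08 (when the determination is issued) is 2030-06-22; done 2030-06-19 — timely.
Step 2: the window is 17–50 days after 2030-05-08 (when the determination is issued), so 2030-05-25 through 2030-06-27; 2030-06-26 falls inside that range.
Step 3: 90 days after 2030-07-16 (end of the 20-day hold period, which began when the record is requested on 2030-06-26) is 2030-10-14; 2030-10-12 is within that limit.
Step 4: the window is 5–15 days after 2030-11-11 (end of the 30-day response period, which began when the opening brief is filed on 2030-10-12), so 2030-11-16 through 2030-11-26; done 2030-12-04 — 8 days after the window closed.

Step 4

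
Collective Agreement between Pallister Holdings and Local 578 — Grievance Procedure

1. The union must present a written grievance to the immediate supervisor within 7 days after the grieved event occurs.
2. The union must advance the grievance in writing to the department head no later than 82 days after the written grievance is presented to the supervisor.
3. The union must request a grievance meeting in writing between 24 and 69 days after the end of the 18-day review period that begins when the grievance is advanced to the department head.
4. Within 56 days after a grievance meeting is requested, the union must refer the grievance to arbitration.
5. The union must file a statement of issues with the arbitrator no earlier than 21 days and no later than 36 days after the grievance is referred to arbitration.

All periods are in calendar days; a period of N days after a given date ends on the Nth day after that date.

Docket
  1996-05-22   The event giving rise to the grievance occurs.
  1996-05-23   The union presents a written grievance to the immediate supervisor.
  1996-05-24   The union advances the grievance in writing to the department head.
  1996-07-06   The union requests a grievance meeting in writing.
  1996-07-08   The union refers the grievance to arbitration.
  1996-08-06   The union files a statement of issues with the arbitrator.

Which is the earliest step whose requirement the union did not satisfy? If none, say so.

Step 1: 7 days after 1996-05-22 (when the grieved event occurs) is 1996-05-29; 1996-05-23 is within that limit.
Step 2: 82 days after 1996-05-23 (when the written grievance is presented to the supervisor) is 1996-08-13; completed 1996-05-24, before the deadline.
Step 3: the window is 24–69 days after 1996-06-11 (end of the 18-day review period, which began when the grievance is advanced to the department head on 1996-05-24), so 1996-07-05 through 1996-08-19; done 1996-07-06, which is between those dates.
Step 4: 56 days after 1996-07-06 (when a grievance meeting is requested) is 1996-08-31; done 1996-07-08 — timely.
Step 5: the window is 21–36 days after 1996-07-08 (when the grievance is referred to arbitration), so 1996-07-29 through 1996-08-13; done 1996-08-06, which is between those dates.

None — every step was satisfied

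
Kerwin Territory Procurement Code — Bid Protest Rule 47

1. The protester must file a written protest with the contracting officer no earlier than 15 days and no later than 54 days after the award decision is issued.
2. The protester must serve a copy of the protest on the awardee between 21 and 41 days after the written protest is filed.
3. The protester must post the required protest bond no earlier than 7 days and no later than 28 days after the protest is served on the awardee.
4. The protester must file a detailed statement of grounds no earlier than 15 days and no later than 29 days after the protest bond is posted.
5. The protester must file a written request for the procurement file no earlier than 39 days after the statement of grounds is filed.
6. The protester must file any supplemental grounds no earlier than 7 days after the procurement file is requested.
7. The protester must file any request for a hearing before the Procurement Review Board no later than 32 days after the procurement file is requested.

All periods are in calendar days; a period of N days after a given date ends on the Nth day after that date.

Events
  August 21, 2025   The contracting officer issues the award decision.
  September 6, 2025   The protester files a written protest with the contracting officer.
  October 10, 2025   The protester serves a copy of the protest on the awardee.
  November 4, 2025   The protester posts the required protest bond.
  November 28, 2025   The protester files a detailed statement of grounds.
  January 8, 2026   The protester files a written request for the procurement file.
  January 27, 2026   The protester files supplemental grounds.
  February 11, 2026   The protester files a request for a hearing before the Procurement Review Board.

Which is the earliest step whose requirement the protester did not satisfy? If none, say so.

Step 1: the window is 15–54 days after August 21, 2025 (when the award decision is issued), so September 5, 2025 through October 14, 2025; done September 6, 2025 — within the window.
Step 2: the window is 21–41 days after September 6, 2025 (when the written protest is filed), so September 27, 2025 through October 17, 2025; done October 10, 2025 — within the window.
Step 3: the window is 7–28 days after October 10, 2025 (when the protest is served on the awardee), so October 17, 2025 through November 7, 2025; done November 4, 2025, which is between those dates.
Step 4: the window is 15–29 days after November 4, 2025 (when the protest bond is posted), so November 19, 2025 through December 3, 2025; done November 28, 2025, which is between those dates.
Step 5: the earliest permitted date is 39 days after November 28, 2025 (when the statement of grounds is filed), i.e. January 6, 2026; done January 8, 2026 — permitted.
Step 6: the earliest permitted date is 7 days after January 8, 2026 (when the procurement file is requested), i.e. January 15, 2026; done January 27, 2026 — permitted.
Step 7: 32 days after January 8, 2026 (when the procurement file is requested) is February 9, 2026; done February 11, 2026 — 2 days late.
The analysis stops there.

Step 7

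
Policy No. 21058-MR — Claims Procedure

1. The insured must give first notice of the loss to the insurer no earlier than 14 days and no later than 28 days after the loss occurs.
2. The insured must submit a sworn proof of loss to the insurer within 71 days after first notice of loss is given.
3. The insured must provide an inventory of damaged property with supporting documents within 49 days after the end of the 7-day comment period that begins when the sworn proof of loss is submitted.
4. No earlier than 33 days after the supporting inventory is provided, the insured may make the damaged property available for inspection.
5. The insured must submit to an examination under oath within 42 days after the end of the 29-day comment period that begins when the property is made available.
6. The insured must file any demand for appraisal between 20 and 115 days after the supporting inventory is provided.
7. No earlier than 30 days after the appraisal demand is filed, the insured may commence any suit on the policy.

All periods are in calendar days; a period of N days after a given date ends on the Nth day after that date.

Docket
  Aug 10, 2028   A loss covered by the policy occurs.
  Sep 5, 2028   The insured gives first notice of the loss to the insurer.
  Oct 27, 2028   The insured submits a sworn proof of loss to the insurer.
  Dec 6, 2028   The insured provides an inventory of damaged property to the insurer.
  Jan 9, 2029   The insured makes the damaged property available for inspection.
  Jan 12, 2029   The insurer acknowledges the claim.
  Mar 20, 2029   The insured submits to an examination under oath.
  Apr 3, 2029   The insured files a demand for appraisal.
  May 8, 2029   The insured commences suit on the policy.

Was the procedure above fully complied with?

No

Step 1 — 14 and 28 days from Aug 10, 2028 (when the loss occurs) are Aug 24, 2028 and Sep 7, 2028 respectively; done Sep 5, 2028, which is between those dates.
Step 2 — counting 71 days from Sep 5, 2028 (when first notice of loss is given) gives a deadline of Nov 15, 2028; done Oct 27, 2028 — timely.
Step 3 — counting 49 days from Nov 3, 2028 (end of the 7-day comment period, which began when the sworn proof of loss is submitted on Oct 27, 2028) gives a deadline of Dec 22, 2028; Dec 6, 2028 is within that limit.
Step 4 — must wait 33 days from Dec 6, 2028 (when the supporting inventory is provided), so not before Jan 8, 2029; done Jan 9, 2029, after the minimum wait.
Step 5 — counting 42 days from Feb 7, 2029 (end of the 29-day comment period, which began when the property is made available on Jan 9, 2029) gives a deadline of Mar 21, 2029; Mar 20, 2029 is within that limit.
Step 6 — 20 and 115 days from Dec 6, 2028 (when the supporting inventory is provided) are Dec 26, 2028 and Mar 31, 2029 respectively; Apr 3, 2029 is 3 days past the end of the window.
No need to go further; step 6 was not satisfied.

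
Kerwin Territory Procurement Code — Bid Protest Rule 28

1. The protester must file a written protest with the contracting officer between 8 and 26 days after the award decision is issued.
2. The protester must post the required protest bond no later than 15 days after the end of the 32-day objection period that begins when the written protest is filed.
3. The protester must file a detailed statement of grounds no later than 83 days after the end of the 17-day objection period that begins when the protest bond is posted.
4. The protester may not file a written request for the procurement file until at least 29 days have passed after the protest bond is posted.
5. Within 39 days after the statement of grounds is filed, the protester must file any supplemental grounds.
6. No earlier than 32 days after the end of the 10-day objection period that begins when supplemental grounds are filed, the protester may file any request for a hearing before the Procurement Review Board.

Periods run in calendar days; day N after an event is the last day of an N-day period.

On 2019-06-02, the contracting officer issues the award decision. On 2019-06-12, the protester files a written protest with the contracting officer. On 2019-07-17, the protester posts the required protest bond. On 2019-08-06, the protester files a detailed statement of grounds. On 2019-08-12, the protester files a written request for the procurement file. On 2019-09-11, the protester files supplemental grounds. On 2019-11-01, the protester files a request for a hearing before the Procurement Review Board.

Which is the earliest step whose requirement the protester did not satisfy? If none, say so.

Step 1: the window is 8–26 days after 2019-06-02 (when the award decision is issued), so 2019-06-10 through 2019-06-28; done 2019-06-12 — within the window.
Step 2: 15 days after 2019-07-14 (end of the 32-day objection period, which began when the written protest is filed on 2019-06-12) is 2019-07-29; done 2019-07-17 — timely.
Step 3: 83 days after 2019-08-03 (end of the 17-day objection period, which began when the protest bond is posted on 2019-07-17) is 2019-10-25; done 2019-08-06 — timely.
Step 4: the earliest permitted date is 29 days after 2019-07-17 (when the protest bond is posted), i.e. 2019-08-15; acted on 2019-08-12, 3 days prematurely.

Step 4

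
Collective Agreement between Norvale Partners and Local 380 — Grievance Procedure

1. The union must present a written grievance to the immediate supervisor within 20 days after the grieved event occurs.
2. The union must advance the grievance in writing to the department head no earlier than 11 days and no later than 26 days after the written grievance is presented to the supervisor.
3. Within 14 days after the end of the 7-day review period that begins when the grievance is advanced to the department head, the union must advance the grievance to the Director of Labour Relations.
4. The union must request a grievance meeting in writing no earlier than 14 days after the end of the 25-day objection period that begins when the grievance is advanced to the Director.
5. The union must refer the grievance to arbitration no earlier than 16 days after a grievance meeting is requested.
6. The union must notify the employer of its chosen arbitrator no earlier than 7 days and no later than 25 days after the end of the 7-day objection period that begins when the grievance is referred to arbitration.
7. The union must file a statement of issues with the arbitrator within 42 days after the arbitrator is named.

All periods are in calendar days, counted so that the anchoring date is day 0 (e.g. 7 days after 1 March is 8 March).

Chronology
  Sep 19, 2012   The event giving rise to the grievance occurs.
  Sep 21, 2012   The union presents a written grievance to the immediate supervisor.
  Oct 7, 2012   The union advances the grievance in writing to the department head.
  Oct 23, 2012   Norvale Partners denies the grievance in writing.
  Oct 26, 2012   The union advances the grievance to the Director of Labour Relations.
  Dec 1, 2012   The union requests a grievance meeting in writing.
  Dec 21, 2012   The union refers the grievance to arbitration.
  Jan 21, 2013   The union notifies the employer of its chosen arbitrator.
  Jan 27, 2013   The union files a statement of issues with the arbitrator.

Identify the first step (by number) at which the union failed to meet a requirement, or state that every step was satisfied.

Step 4

(1) due by Sep 19, 2012 + 20 days = Oct 9, 2012; done Sep 21, 2012 — timely.
(2) the permitted window runs from Sep 21, 2012 + 11 = Oct 2, 2012 to Sep 21, 2012 + 26 = Oct 17, 2012; Oct 7, 2012 falls inside that range.
(3) due by Oct 14, 2012 + 14 days = Oct 28, 2012; completed Oct 26, 2012, before the deadline.
(4) permitted from Nov 20, 2012 + 14 days = Dec 4, 2012 onward; acted on Dec 1, 2012, 3 days prematurely.
The procedure was therefore not followed at step 4.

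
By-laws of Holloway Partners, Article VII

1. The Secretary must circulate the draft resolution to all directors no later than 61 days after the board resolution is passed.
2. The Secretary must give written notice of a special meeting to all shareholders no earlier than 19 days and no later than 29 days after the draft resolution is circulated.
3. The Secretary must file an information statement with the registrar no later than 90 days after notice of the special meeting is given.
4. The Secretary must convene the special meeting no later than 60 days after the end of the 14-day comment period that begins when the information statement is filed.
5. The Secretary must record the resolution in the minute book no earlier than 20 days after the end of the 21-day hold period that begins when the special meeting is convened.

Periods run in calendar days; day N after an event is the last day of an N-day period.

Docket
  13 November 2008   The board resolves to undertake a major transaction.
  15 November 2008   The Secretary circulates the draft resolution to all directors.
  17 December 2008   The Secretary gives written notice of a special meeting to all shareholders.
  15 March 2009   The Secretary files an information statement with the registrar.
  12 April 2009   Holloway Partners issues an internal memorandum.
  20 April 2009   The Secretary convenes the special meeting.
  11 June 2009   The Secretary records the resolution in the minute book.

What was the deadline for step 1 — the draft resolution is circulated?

Step 1 runs from 13 November 2008, when the board resolution is passed. 61 days after 13 November 2008 is 13 January 2009.

13 January 2009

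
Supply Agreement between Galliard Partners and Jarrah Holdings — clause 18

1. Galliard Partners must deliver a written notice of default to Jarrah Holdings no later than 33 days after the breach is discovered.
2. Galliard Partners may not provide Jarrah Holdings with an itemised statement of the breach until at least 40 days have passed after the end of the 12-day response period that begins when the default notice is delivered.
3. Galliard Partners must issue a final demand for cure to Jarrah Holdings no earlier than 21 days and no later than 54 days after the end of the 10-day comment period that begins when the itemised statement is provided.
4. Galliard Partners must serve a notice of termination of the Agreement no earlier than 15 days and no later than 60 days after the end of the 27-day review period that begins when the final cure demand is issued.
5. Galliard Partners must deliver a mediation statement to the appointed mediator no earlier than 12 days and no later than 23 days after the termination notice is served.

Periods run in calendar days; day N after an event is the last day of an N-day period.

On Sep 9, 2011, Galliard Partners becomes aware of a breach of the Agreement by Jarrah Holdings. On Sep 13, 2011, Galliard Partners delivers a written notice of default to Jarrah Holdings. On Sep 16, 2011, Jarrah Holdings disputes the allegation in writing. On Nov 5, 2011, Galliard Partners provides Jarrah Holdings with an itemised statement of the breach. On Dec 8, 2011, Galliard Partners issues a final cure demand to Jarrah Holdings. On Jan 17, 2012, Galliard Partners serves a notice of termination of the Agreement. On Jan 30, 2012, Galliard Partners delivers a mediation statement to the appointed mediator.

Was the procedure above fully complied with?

(1) due by Sep 9, 2011 + 33 days = Oct 12, 2011; completed Sep 13, 2011, before the deadline.
(2) permitted from Sep 25, 2011 + 40 days = Nov 4, 2011 onward; done Nov 5, 2011, after the minimum wait.
(3) the permitted window runs from Nov 15, 2011 + 21 = Dec 6, 2011 to Nov 15, 2011 + 54 = Jan 8, 2012; done Dec 8, 2011, which is between those dates.
(4) the permitted window runs from Jan 4, 2012 + 15 = Jan 19, 2012 to Jan 4, 2012 + 60 = Mar 4, 2012; Jan 17, 2012 is 2 days too early.
The analysis stops there.

No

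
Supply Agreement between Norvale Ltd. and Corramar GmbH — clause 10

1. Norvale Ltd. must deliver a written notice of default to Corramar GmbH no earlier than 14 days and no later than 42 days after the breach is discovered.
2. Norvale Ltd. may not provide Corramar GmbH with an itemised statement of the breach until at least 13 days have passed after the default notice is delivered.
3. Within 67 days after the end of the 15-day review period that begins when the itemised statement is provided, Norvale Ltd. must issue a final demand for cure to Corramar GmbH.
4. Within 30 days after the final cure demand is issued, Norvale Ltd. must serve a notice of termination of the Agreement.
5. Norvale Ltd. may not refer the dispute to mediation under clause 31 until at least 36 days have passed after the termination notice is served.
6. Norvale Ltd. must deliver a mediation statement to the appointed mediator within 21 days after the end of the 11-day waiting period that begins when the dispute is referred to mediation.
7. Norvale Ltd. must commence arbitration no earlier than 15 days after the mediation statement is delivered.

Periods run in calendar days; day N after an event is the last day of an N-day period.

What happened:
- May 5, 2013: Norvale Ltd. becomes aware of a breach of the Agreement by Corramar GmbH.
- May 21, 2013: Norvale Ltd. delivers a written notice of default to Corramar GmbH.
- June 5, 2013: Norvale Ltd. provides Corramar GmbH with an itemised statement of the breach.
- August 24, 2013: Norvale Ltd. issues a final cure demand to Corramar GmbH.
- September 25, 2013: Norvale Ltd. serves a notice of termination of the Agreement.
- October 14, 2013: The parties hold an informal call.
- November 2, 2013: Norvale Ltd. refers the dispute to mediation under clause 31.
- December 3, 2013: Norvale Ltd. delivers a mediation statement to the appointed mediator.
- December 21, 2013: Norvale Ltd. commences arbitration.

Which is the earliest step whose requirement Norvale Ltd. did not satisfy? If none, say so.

Step 4

Step 1 — 14 and 42 days from May 5, 2013 (when the breach is discovered) are May 19, 2013 and June 16, 2013 respectively; done May 21, 2013 — within the window.
Step 2 — must wait 13 days from May 21, 2013 (when the default notice is delivered), so not before June 3, 2013; June 5, 2013 is on or after that date.
Step 3 — counting 67 days from June 20, 2013 (end of the 15-day review period, which began when the itemised statement is provided on June 5, 2013) gives a deadline of August 26, 2013; August 24, 2013 is within that limit.
Step 4 — counting 30 days from August 24, 2013 (when the final cure demand is issued) gives a deadline of September 23, 2013; September 25, 2013 misses that deadline by 2 days.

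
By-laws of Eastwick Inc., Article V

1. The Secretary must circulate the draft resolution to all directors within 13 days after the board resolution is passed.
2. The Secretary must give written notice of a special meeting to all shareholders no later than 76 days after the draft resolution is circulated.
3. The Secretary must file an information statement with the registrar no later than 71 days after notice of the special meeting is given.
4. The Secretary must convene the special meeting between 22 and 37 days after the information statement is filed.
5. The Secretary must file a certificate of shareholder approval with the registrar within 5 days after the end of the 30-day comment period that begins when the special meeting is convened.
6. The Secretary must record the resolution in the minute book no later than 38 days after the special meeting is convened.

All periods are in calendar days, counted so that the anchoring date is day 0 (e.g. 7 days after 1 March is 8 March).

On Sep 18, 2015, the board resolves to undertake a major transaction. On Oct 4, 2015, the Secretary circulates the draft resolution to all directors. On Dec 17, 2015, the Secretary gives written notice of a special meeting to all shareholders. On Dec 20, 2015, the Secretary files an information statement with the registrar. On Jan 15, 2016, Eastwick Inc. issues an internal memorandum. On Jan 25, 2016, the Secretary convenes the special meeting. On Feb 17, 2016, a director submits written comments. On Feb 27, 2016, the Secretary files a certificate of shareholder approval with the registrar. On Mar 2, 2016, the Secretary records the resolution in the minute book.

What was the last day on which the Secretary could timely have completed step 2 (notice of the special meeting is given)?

Dec 19, 2015

Step 2 runs from Oct 4, 2015, when the draft resolution is circulated. 76 days after Oct 4, 2015 is Dec 19, 2015.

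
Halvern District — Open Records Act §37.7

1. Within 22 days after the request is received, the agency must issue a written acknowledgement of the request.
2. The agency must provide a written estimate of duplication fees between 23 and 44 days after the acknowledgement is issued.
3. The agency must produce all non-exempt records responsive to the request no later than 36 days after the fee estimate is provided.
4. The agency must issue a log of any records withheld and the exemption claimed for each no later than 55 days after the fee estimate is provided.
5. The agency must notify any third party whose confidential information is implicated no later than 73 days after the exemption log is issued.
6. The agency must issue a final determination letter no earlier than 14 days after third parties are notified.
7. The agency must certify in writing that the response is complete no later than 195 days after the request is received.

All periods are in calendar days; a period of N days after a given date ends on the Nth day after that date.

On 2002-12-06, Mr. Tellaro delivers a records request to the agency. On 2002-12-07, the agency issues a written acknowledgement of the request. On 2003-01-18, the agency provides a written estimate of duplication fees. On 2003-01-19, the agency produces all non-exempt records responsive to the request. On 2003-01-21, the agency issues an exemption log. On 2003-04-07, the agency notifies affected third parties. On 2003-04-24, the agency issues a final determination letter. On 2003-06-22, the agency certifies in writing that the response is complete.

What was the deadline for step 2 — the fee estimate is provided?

Step 2 runs from 2002-12-07, when the acknowledgement is issued. The window is 23–44 days after 2002-12-07; it closes on 2003-01-20.

2003-01-20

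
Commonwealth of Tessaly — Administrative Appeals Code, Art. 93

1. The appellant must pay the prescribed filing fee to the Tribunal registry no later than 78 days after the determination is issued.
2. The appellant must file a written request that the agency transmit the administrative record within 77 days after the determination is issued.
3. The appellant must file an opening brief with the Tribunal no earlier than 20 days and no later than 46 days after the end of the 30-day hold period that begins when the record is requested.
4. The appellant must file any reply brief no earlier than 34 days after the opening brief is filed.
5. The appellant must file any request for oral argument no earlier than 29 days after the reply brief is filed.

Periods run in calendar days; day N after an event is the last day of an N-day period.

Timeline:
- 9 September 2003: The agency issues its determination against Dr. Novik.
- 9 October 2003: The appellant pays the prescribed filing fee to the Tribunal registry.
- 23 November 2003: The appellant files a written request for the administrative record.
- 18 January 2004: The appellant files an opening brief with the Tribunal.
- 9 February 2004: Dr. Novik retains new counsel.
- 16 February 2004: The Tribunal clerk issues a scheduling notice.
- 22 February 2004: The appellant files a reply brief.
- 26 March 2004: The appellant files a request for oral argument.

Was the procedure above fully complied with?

Step 1 — counting 78 days from 9 September 2003 (when the determination is issued) gives a deadline of 26 November 2003; done 9 October 2003 — timely.
Step 2 — counting 77 days from 9 September 2003 (when the determination is issued) gives a deadline of 25 November 2003; done 23 November 2003 — timely.
Step 3 — 20 and 46 days from 23 December 2003 (end of the 30-day hold period, which began when the record is requested on 23 November 2003) are 12 January 2004 and 7 February 2004 respectively; done 18 January 2004 — within the window.
Step 4 — must wait 34 days from 18 January 2004 (when the opening brief is filed), so not before 21 February 2004; 22 February 2004 is on or after that date.
Step 5 — must wait 29 days from 22 February 2004 (when the reply brief is filed), so not before 22 March 2004; done 26 March 2004 — permitted.

Yes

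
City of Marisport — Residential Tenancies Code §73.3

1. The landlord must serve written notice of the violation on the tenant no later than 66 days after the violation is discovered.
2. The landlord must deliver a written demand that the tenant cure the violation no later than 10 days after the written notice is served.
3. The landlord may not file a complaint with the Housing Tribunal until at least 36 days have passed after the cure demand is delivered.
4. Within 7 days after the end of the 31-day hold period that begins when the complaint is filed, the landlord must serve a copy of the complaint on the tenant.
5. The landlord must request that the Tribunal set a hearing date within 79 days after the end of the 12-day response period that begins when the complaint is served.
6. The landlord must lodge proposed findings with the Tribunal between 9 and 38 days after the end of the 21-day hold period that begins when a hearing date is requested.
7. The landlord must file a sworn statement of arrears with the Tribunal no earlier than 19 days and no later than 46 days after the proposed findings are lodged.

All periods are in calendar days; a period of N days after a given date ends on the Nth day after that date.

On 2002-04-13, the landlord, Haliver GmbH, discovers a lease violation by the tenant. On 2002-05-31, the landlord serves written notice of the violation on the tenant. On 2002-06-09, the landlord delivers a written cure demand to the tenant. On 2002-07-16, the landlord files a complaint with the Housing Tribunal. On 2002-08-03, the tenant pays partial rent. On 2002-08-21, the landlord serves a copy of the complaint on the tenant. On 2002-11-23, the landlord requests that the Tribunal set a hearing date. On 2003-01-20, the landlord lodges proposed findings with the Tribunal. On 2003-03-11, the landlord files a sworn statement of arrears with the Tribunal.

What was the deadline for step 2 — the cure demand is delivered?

2002-06-10

Step 2 runs from 2002-05-31, when the written notice is served. 10 days after 2002-05-31 is 2002-06-10.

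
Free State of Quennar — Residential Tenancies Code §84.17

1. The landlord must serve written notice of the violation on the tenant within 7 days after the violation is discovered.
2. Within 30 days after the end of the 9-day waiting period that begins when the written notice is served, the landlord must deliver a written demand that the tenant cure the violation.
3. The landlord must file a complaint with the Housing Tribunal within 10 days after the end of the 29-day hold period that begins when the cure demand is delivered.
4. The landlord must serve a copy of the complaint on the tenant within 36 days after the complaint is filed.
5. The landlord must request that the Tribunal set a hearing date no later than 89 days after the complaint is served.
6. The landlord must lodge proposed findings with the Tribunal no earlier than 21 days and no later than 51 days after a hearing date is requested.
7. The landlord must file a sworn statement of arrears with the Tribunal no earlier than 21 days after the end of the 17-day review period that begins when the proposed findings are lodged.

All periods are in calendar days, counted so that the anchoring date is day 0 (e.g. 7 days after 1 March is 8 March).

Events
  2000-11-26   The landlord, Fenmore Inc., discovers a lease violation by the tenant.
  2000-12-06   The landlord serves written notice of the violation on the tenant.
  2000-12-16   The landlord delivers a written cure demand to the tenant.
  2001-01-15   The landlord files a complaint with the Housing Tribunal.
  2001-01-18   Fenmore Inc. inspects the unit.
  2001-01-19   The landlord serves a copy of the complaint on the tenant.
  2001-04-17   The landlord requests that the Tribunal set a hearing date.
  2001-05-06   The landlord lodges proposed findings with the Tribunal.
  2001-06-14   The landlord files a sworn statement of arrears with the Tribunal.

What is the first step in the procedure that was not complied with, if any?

Step 1: 7 days after 2000-11-26 (when the violation is discovered) is 2000-12-03; done 2000-12-06 — 3 days late.
Later steps need not be reached.

Step 1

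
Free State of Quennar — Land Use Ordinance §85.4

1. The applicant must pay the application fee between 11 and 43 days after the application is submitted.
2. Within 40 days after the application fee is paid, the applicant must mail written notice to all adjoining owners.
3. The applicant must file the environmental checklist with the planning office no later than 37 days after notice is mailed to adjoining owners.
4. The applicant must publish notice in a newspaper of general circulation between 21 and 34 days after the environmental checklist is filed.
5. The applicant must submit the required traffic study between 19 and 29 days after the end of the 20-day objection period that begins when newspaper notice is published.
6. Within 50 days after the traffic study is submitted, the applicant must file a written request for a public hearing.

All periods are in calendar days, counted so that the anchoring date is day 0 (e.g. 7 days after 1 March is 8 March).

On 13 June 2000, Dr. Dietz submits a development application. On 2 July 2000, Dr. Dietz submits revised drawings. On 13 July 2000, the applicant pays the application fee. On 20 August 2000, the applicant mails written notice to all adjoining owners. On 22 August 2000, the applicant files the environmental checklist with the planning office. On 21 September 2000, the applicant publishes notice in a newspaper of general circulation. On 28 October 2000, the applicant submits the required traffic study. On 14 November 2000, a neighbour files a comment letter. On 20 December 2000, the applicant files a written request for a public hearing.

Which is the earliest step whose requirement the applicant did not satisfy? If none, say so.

Step 1: the window is 11–43 days after 13 June 2000 (when the application is submitted), so 24 June 2000 through 26 July 2000; 13 July 2000 falls inside that range.
Step 2: 40 days after 13 July 2000 (when the application fee is paid) is 22 August 2000; completed 20 August 2000, before the deadline.
Step 3: 37 days after 20 August 2000 (when notice is mailed to adjoining owners) is 26 September 2000; 22 August 2000 is within that limit.
Step 4: the window is 21–34 days after 22 August 2000 (when the environmental checklist is filed), so 12 September 2000 through 25 September 2000; 21 September 2000 falls inside that range.
Step 5: the window is 19–29 days after 11 October 2000 (end of the 20-day objection period, which began when newspaper notice is published on 21 September 2000), so 30 October 2000 through 9 November 2000; 28 October 2000 is 2 days too early.

Step 5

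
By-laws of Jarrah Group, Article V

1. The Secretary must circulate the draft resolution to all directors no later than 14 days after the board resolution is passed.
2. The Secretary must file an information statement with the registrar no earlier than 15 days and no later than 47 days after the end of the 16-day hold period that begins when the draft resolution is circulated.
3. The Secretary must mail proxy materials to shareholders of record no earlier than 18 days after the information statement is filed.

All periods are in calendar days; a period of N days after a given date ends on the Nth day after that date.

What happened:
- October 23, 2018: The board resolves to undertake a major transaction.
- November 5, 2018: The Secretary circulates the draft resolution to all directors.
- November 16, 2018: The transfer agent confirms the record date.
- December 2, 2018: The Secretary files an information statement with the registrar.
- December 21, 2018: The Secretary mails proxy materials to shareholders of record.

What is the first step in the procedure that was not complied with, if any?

Step 2

Step 1 — counting 14 days from October 23, 2018 (when the board resolution is passed) gives a deadline of November 6, 2018; done November 5, 2018 — timely.
Step 2 — 15 and 47 days from November 21, 2018 (end of the 16-day hold period, which began when the draft resolution is circulated on November 5, 2018) are December 6, 2018 and January 7, 2019 respectively; done December 2, 2018 — 4 days before the window opened.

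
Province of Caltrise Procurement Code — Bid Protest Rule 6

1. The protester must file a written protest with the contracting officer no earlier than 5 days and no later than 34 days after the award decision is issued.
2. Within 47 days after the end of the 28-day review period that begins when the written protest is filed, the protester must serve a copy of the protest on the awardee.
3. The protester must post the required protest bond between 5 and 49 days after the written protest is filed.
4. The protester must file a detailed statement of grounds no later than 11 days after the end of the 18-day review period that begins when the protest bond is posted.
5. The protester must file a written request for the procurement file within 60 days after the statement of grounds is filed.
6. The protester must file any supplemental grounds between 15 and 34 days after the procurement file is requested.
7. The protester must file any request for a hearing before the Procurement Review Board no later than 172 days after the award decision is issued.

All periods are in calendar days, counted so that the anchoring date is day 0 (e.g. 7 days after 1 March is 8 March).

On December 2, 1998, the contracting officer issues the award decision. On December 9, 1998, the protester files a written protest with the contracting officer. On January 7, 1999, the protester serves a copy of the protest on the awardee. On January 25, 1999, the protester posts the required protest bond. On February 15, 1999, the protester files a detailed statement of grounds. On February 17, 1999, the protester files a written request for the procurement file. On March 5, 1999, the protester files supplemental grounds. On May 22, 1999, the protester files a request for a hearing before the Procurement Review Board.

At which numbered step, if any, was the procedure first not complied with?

(1) the permitted window runs from December 2, 1998 + 5 = December 7, 1998 to December 2, 1998 + 34 = January 5, 1999; done December 9, 1998 — within the window.
(2) due by January 6, 1999 + 47 days = February 22, 1999; completed January 7, 1999, before the deadline.
(3) the permitted window runs from December 9, 1998 + 5 = December 14, 1998 to December 9, 1998 + 49 = January 27, 1999; done January 25, 1999, which is between those dates.
(4) due by February 12, 1999 + 11 days = February 23, 1999; done February 15, 1999 — timely.
(5) due by February 15, 1999 + 60 days = April 16, 1999; February 17, 1999 is within that limit.
(6) the permitted window runs from February 17, 1999 + 15 = March 4, 1999 to February 17, 1999 + 34 = March 23, 1999; done March 5, 1999, which is between those dates.
(7) due by December 2, 1998 + 172 days = May 23, 1999; done May 22, 1999 — timely.

None — every step was satisfied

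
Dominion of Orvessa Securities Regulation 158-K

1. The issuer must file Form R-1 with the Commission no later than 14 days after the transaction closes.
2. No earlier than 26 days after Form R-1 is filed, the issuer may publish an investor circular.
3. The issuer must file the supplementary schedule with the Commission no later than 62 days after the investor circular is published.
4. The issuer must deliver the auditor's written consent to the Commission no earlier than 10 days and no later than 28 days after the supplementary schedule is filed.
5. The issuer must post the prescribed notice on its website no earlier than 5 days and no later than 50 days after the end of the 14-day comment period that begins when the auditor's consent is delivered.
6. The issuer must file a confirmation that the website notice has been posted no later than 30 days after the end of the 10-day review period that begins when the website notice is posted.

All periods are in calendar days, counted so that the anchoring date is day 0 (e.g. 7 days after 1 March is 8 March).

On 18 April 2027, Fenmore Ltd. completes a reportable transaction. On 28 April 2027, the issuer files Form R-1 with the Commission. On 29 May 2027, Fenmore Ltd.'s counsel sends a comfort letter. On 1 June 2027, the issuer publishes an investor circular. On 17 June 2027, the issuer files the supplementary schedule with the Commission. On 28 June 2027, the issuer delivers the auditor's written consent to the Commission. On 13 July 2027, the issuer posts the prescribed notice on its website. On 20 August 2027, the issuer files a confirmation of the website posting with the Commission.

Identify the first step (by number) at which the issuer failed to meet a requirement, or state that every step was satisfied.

(1) due by 18 April 2027 + 14 days = 2 May 2027; 28 April 2027 is within that limit.
(2) permitted from 28 April 2027 + 26 days = 24 May 2027 onward; done 1 June 2027, after the minimum wait.
(3) due by 1 June 2027 + 62 days = 2 August 2027; 17 June 2027 is within that limit.
(4) the permitted window runs from 17 June 2027 + 10 = 27 June 2027 to 17 June 2027 + 28 = 15 July 2027; 28 June 2027 falls inside that range.
(5) the permitted window runs from 12 July 2027 + 5 = 17 July 2027 to 12 July 2027 + 50 = 31 August 2027; done 13 July 2027 — 4 days before the window opened.
The procedure was therefore not followed at step 5.

Step 5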